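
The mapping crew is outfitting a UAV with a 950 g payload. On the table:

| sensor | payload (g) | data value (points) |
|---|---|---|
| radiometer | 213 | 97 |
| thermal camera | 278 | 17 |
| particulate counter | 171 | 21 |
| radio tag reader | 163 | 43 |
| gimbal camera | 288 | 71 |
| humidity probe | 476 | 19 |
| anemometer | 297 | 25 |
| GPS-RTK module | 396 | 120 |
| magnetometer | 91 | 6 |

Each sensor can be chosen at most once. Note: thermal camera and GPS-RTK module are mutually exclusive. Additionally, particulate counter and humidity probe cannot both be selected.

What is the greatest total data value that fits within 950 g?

288

Density check — radiometer 0.46, GPS-RTK module 0.30, radio tag reader 0.26 are the best per g.
Filling by ratio: radiometer + particulate counter + radio tag reader + GPS-RTK module for 281, with 7 g left unused.
Replace particulate counter and radio tag reader with gimbal camera: the trade gains 7 net, giving 288 at 897 g.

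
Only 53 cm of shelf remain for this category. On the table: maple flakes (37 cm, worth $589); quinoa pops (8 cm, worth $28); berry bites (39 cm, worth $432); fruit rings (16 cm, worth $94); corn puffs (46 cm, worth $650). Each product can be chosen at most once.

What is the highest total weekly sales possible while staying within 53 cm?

683

The ratio ordering already packs tightly: maple flakes + fruit rings, 53 cm, 683.
No other feasible combination exceeds 683.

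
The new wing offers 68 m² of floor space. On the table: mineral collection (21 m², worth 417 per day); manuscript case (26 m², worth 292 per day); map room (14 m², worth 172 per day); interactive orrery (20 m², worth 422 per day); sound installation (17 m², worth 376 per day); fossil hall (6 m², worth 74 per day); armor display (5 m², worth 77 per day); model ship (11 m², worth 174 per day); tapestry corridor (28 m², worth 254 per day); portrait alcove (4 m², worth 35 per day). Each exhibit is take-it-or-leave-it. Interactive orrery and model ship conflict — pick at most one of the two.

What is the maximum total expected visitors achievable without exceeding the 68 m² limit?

Density check — sound installation 22.12, interactive orrery 21.10, mineral collection 19.86 are the best per m².
Taking mineral collection + interactive orrery + sound installation + armor display + portrait alcove: 67 m² used, 1327 in expected visitors.
The closest alternative, mineral collection + interactive orrery + sound installation + fossil hall + portrait alcove, reaches only 1324.

1327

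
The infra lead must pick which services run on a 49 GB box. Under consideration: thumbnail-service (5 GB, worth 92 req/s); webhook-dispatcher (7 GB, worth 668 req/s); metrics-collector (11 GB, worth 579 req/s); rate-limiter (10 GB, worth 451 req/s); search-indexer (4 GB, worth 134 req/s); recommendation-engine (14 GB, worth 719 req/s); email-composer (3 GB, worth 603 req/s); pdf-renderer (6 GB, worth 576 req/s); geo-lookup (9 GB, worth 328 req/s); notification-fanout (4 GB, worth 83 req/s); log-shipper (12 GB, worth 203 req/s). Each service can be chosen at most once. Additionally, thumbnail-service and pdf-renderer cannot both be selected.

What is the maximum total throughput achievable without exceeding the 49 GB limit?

3362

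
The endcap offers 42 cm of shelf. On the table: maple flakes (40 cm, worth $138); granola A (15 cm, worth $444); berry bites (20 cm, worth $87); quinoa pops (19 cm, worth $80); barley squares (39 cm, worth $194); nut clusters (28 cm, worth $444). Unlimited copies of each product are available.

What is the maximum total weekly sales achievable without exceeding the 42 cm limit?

2×granola A uses 30 of the 42 cm and totals 888.

888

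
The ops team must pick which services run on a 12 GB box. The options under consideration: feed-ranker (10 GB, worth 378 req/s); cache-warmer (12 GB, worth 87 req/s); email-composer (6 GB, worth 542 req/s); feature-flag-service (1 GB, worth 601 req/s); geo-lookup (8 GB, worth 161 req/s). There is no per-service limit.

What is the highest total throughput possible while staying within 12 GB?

7212

Best packing: 12×feature-flag-service — 12 GB, 7212 total.
No other feasible combination exceeds 7212.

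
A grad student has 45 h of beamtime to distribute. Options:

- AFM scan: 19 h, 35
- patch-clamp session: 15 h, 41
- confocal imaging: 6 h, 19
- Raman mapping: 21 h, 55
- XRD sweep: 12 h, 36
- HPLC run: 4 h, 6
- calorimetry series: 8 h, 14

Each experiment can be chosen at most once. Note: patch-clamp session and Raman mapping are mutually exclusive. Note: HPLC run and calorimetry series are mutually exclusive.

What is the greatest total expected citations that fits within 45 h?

116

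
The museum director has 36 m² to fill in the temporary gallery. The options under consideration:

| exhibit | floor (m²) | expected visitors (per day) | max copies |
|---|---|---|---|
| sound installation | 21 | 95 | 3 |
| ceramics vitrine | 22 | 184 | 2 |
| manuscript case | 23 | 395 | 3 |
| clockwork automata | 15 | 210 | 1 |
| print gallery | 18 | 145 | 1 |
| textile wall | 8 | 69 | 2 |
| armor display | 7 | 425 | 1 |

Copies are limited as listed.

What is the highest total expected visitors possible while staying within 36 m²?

820

By expected visitors per m²: armor display 60.71, manuscript case 17.17, clockwork automata 14.00 lead.
Manuscript case + armor display uses 30 of the 36 m² and totals 820.
Nothing else within 36 m² beats 820.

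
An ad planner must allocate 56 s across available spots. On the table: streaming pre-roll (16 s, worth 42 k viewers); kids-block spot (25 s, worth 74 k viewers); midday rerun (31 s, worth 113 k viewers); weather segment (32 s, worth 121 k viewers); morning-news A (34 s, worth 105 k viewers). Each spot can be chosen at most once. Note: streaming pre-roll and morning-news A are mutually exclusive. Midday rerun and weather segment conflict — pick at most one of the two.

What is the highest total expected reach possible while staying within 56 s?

187

Filling by ratio: streaming pre-roll + weather segment for 163, with 8 s left unused.
Replace streaming pre-roll and weather segment with kids-block spot + midday rerun: the trade gains 24 net, giving 187 at 56 s.
The closest alternative, streaming pre-roll + weather segment, reaches only 163.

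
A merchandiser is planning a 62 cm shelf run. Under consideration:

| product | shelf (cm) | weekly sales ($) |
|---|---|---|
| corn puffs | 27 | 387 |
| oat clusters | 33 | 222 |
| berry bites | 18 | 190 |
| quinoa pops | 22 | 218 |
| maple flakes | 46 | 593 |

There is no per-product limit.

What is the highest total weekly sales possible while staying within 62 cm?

774

Density check — corn puffs 14.33, maple flakes 12.89, berry bites 10.56, quinoa pops 9.91 are the best per cm.
Taking 2×corn puffs: 54 cm used, 774 in weekly sales.
No other feasible combination exceeds 774.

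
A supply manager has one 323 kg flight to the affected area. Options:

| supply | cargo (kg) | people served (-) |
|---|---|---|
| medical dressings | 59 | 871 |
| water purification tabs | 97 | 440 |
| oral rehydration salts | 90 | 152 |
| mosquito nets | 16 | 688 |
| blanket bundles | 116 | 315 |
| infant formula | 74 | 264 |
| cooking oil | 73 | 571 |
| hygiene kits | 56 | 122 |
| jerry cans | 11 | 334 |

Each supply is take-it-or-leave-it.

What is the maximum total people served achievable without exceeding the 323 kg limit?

The ratio ordering already packs tightly: medical dressings + water purification tabs + mosquito nets + cooking oil + hygiene kits + jerry cans, 312 kg, 3026.
Runner-up medical dressings + water purification tabs + mosquito nets + cooking oil + jerry cans tops out at 2904.

3026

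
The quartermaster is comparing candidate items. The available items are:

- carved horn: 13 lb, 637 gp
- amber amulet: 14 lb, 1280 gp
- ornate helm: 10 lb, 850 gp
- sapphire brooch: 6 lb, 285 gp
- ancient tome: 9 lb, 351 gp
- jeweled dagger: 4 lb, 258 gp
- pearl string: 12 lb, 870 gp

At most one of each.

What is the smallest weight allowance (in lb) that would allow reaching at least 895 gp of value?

14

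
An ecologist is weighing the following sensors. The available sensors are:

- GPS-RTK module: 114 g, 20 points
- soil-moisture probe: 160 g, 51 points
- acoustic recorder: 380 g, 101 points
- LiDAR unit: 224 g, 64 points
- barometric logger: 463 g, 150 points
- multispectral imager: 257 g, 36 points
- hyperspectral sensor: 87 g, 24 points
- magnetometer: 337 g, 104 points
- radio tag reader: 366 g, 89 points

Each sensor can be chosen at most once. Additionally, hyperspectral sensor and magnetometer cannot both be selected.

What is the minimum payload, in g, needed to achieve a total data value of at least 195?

Need the lightest bundle worth ≥ 195.
soil-moisture probe + barometric logger: 201 data value at 623 g.
Below 623 g the best achievable stays under 195.

623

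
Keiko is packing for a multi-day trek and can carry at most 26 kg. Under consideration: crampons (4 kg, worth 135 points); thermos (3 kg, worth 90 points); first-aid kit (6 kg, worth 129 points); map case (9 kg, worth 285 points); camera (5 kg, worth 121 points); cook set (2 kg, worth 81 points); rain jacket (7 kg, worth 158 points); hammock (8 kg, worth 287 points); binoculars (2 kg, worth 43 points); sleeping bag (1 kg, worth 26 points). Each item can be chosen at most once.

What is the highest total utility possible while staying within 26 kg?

878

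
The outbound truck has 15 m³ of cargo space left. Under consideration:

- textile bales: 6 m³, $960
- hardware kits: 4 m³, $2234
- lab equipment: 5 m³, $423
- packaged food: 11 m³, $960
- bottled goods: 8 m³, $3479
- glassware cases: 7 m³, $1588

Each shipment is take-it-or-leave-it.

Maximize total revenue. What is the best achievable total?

Ranking by ratio (revenue/m³): hardware kits 558.50, bottled goods 434.88, glassware cases 226.86.
The ratio ordering already packs tightly: hardware kits + bottled goods, 12 m³, 5713.
Runner-up bottled goods + glassware cases tops out at 5067.

5713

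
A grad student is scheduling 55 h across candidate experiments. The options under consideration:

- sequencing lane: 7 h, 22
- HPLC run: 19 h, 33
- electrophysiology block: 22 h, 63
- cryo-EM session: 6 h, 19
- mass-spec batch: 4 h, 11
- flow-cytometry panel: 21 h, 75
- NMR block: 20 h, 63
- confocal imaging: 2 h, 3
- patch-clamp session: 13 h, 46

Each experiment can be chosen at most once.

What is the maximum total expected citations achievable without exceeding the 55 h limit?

184

The ratio heuristic lands on sequencing lane + cryo-EM session + mass-spec batch + flow-cytometry panel + confocal imaging + patch-clamp session (176) but leaves 2 h idle.
Using the slack differently, flow-cytometry panel + NMR block + patch-clamp session comes to 184 at 54 h.
Next best is sequencing lane + cryo-EM session + flow-cytometry panel + NMR block at 179 (54 h) — short by 5.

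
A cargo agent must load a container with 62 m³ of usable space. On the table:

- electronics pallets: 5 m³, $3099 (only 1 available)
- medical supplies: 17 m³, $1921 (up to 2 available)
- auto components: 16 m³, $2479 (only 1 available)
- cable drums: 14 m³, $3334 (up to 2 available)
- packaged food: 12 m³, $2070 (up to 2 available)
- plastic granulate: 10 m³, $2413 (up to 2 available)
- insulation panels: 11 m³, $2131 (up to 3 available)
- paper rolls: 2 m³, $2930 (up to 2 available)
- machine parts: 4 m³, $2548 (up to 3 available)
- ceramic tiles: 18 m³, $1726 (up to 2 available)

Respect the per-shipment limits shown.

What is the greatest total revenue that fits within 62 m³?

25684

Ranking by ratio (revenue/m³): paper rolls 1465.00, machine parts 637.00, electronics pallets 619.80.
The ratio heuristic lands on electronics pallets + cable drums + 2×plastic granulate + 2×paper rolls + 3×machine parts (24763) but leaves 7 m³ idle.
The 10 m³ tied up in plastic granulate is better spent on cable drums — total rises to 25684 (59 m³).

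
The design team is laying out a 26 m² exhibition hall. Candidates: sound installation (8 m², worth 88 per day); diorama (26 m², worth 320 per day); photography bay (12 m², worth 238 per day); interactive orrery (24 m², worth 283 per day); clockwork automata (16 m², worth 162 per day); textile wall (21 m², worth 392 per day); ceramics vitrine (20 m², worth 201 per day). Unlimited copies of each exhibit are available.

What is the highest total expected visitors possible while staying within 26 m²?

476

Best packing: 2×photography bay — 24 m², 476 total.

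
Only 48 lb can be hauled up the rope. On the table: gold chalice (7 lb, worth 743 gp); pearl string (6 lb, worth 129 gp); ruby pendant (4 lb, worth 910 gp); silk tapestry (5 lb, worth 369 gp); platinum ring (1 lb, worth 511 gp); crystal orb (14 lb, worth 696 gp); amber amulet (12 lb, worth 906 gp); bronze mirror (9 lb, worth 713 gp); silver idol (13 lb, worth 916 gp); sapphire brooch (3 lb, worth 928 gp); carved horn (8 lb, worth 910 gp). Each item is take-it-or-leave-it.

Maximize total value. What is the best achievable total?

Greedy by ratio would take gold chalice + ruby pendant + platinum ring + amber amulet + bronze mirror + sapphire brooch + carved horn: 44 lb used, total 5621.
Replace bronze mirror with silver idol: the trade gains 203 net, giving 5824 at 48 lb.

5824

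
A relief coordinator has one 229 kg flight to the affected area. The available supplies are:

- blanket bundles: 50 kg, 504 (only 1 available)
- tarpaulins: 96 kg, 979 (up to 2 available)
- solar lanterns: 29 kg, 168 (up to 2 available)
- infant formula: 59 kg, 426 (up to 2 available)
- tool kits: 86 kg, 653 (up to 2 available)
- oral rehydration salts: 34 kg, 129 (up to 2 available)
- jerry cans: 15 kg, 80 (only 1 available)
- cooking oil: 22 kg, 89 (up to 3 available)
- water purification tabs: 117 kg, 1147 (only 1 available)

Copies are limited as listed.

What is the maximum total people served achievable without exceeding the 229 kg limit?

2206

Filling by ratio: 2×tarpaulins + solar lanterns for 2126, with 8 kg left unused.
The 125 kg tied up in tarpaulins and solar lanterns is better spent on jerry cans + water purification tabs — total rises to 2206 (228 kg).
That's the maximum — no swap from here does better than 2206.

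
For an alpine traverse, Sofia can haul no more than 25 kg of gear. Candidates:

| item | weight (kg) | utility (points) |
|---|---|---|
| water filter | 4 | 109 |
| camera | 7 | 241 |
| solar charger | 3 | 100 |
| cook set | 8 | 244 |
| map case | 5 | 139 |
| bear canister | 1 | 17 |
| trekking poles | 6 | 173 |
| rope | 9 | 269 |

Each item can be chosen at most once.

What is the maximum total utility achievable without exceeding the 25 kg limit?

Density check — camera 34.43, solar charger 33.33, cook set 30.50, rope 29.89 are the best per kg.
A density-first pass picks camera + solar charger + cook set + bear canister + trekking poles — 775 at 25 kg.
The 9 kg tied up in cook set and bear canister is better spent on rope — total rises to 783 (25 kg).
Runner-up camera + solar charger + cook set + bear canister + trekking poles tops out at 775.

783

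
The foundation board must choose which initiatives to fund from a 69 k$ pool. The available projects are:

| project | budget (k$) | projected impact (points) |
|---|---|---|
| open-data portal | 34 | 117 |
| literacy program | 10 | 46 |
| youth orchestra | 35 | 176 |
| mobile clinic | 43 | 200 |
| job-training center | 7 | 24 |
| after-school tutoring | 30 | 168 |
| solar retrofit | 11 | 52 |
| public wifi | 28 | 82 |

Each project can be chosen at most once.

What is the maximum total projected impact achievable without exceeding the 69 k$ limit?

344

The ratio ordering already packs tightly: youth orchestra + after-school tutoring, 65 k$, 344.
The spare 4 k$ is too small for any remaining project, and no exchange beats 344.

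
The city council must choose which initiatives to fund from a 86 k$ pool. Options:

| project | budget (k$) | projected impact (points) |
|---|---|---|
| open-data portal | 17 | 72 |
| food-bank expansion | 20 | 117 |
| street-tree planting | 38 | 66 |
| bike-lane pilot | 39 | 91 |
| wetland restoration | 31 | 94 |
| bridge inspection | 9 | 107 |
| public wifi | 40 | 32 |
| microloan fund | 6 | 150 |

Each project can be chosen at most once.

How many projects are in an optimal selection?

5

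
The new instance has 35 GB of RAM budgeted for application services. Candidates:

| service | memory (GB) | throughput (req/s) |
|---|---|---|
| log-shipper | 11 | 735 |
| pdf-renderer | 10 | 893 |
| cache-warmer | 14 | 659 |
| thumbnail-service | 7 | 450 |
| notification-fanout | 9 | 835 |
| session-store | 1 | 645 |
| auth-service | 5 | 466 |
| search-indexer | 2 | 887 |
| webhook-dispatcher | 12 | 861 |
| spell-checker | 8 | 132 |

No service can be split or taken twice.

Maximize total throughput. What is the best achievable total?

4176

The ratio ordering already packs tightly: pdf-renderer + thumbnail-service + notification-fanout + session-store + auth-service + search-indexer, 34 GB, 4176.
An exhaustive check of the 1024 subsets confirms 4176.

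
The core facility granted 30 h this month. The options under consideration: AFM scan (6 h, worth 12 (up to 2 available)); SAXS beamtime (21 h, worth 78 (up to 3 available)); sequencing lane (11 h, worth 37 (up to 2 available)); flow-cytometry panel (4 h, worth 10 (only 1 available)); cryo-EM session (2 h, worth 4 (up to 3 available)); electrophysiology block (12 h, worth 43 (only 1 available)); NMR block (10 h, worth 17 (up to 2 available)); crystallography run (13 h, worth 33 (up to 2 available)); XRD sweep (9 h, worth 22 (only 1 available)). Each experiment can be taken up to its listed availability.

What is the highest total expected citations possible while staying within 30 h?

100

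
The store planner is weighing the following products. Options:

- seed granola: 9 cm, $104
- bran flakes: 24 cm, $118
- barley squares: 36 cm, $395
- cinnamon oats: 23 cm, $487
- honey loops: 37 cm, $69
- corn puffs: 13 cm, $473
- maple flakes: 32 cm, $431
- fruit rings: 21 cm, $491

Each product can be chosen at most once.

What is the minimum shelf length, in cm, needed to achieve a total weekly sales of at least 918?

34

Minimise cm subject to total weekly sales ≥ 918.
corn puffs + fruit rings: 964 weekly sales at 34 cm.
No combination under 34 cm hits 918.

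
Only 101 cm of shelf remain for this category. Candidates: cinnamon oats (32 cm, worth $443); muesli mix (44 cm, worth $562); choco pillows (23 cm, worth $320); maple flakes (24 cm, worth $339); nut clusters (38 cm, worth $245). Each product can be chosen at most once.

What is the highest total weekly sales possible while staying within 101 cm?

1344

The ratio heuristic lands on cinnamon oats + choco pillows + maple flakes (1102) but leaves 22 cm idle.
The 23 cm tied up in choco pillows is better spent on muesli mix — total rises to 1344 (100 cm).
The closest alternative, cinnamon oats + muesli mix + choco pillows, reaches only 1325.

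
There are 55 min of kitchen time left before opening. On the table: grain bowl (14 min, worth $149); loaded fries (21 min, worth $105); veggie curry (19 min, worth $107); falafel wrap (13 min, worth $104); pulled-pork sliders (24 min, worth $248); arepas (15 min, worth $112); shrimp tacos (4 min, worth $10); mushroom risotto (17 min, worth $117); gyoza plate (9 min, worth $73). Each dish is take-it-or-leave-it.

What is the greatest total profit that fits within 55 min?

514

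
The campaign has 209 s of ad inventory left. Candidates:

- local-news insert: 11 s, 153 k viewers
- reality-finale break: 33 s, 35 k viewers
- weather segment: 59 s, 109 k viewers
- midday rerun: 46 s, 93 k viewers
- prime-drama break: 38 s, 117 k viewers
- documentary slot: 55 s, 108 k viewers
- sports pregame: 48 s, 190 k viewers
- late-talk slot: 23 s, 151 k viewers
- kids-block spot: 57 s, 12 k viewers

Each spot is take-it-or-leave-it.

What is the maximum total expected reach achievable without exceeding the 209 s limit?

The ratio heuristic lands on local-news insert + reality-finale break + midday rerun + prime-drama break + sports pregame + late-talk slot (739) but leaves 10 s idle.
The 46 s tied up in midday rerun is better spent on documentary slot — total rises to 754 (208 s).
Runner-up local-news insert + reality-finale break + midday rerun + prime-drama break + sports pregame + late-talk slot tops out at 739.

754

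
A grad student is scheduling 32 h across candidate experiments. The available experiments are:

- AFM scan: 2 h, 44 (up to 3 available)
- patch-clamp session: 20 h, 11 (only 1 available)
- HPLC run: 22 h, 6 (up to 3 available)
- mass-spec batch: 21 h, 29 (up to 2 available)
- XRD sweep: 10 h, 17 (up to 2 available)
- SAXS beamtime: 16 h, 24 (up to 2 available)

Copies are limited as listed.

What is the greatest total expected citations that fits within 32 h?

173

A density-first pass picks 3×AFM scan + 2×XRD sweep — 166 at 26 h.
Replace XRD sweep with SAXS beamtime: the trade gains 7 net, giving 173 at 32 h.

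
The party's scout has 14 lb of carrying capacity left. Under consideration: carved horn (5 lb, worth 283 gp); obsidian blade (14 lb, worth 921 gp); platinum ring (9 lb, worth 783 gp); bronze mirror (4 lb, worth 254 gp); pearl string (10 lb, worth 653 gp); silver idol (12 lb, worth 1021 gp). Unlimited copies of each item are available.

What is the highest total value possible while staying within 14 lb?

1066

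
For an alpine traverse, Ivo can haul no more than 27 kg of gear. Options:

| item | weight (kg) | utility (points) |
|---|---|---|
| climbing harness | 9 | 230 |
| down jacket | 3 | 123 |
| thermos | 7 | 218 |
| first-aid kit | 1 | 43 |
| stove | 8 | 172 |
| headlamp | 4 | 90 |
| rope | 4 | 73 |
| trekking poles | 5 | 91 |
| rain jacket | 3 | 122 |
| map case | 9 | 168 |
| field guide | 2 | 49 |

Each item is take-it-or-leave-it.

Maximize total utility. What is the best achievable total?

826

Filling by ratio: climbing harness + down jacket + thermos + first-aid kit + rain jacket + field guide for 785, with 2 kg left unused.
Dropping field guide frees 2 kg; slotting in headlamp (4 kg) lifts the total to 826 at 27 kg.
An exhaustive check of the 2048 subsets confirms 826.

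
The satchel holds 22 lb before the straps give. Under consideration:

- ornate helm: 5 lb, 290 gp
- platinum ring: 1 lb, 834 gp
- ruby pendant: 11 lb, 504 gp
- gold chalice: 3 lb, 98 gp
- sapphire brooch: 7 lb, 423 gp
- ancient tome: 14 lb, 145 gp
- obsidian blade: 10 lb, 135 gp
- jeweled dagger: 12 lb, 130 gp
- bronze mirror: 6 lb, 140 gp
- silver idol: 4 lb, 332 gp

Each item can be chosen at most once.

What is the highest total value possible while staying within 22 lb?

1977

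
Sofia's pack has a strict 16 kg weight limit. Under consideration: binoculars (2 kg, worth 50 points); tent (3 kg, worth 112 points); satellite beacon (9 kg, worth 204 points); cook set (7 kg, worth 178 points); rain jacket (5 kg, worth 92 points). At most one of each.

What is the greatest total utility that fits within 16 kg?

382

By utility per kg: tent 37.33, cook set 25.43, binoculars 25.00, satellite beacon 22.67 lead.
Filling by ratio: binoculars + tent + cook set for 340, with 4 kg left unused.
The 5 kg tied up in binoculars and tent is better spent on satellite beacon — total rises to 382 (16 kg).
Tent + cook set + rain jacket (15 kg) also reaches 382 — a tie, but nothing goes higher.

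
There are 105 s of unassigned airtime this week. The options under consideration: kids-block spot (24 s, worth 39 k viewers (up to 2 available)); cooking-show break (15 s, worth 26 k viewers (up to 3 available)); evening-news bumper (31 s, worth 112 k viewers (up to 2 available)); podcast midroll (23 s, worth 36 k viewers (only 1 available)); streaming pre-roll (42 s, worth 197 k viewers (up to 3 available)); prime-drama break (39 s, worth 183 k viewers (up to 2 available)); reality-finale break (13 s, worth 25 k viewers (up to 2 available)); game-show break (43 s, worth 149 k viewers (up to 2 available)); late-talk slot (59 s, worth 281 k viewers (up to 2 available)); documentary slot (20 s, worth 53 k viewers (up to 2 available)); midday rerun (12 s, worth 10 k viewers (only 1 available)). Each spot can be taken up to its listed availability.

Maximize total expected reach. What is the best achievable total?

Ranking by ratio (expected reach/s): late-talk slot 4.76, prime-drama break 4.69, streaming pre-roll 4.69.
Filling by ratio: prime-drama break + late-talk slot for 464, with 7 s left unused.
Dropping prime-drama break frees 39 s; slotting in streaming pre-roll (42 s) lifts the total to 478 at 101 s.
Every other selection either busts 105 s or exceeds an availability limit or fails to beat 478.

478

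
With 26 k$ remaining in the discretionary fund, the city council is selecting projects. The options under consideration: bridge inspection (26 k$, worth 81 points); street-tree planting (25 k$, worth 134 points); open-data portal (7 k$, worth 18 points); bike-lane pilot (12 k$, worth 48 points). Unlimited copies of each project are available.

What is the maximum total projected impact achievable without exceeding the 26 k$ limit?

134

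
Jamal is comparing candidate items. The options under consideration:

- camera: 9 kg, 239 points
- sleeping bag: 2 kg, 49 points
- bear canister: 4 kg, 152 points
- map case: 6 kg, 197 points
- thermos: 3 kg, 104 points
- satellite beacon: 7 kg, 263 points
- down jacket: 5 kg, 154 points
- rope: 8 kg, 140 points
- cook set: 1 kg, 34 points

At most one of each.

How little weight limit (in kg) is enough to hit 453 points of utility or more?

Look for the lowest-weight combination reaching 453.
Taking bear canister + map case + thermos gives 453 (≥ 453) for 13 kg.
No combination under 13 kg hits 453.

13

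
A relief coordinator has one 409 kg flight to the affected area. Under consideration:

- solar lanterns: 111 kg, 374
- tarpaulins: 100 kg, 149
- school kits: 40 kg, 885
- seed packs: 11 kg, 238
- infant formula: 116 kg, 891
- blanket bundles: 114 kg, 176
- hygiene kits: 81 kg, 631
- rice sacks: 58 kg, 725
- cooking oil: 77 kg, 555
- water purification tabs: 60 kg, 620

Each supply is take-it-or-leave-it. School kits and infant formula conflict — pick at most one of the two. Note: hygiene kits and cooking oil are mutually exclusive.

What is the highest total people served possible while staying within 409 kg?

3473

Solar lanterns + school kits + seed packs + hygiene kits + rice sacks + water purification tabs uses 361 of the 409 kg and totals 3473.
The closest alternative, solar lanterns + school kits + seed packs + rice sacks + cooking oil + water purification tabs, reaches only 3397.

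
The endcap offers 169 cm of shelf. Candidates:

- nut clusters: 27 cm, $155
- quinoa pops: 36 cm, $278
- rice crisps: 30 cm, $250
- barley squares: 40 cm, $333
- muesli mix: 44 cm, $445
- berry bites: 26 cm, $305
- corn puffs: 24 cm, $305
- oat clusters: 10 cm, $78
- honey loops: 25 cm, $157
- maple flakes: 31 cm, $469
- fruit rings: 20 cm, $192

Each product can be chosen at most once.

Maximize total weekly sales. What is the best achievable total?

1857

By weekly sales per cm: maple flakes 15.13, corn puffs 12.71, berry bites 11.73 lead.
The ratio heuristic lands on muesli mix + berry bites + corn puffs + oat clusters + maple flakes + fruit rings (1794) but leaves 14 cm idle.
Dropping oat clusters and fruit rings frees 30 cm; slotting in barley squares (40 cm) lifts the total to 1857 at 165 cm.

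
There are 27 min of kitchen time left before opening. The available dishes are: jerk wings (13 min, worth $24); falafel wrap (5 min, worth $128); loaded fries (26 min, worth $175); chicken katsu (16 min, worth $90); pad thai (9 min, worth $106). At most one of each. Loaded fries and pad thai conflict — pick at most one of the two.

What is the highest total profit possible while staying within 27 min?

Ranking by ratio (profit/min): falafel wrap 25.60, pad thai 11.78, loaded fries 6.73.
Best packing: jerk wings + falafel wrap + pad thai — 27 min, 258 total.
That's the maximum — no feasible swap from here does better than 258.

258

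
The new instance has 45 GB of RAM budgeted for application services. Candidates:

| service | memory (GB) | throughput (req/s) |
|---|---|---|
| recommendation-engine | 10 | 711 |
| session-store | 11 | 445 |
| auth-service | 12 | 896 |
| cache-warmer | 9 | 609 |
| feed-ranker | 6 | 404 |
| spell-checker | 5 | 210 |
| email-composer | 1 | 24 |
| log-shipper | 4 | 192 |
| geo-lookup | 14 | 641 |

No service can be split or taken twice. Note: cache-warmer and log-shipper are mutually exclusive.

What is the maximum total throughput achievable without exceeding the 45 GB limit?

2857

Ranking by ratio (throughput/GB): auth-service 74.67, recommendation-engine 71.10, cache-warmer 67.67, feed-ranker 67.33.
Recommendation-engine + auth-service + cache-warmer + geo-lookup uses 45 of the 45 GB and totals 2857.
No other feasible combination exceeds 2857.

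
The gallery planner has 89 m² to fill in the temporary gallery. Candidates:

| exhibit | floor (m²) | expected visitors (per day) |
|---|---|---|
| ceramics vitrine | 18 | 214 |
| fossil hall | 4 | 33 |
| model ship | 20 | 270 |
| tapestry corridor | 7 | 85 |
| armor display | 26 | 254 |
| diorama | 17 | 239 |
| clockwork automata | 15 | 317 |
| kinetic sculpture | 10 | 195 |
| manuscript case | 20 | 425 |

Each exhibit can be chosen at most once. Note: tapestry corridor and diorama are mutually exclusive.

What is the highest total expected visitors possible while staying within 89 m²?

By expected visitors per m²: manuscript case 21.25, clockwork automata 21.13, kinetic sculpture 19.50 lead.
Taking fossil hall + model ship + diorama + clockwork automata + kinetic sculpture + manuscript case: 86 m² used, 1479 in expected visitors.
The spare 3 m² is too small for any remaining exhibit, and no feasible exchange beats 1479.

1479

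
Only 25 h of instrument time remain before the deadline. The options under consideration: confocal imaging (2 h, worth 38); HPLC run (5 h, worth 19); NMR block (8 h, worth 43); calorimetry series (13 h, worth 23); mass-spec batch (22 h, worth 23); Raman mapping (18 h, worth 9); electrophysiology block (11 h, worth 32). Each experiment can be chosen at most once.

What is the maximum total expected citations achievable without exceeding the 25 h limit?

Density check — confocal imaging 19.00, NMR block 5.38, HPLC run 3.80 are the best per h.
Filling by ratio: confocal imaging + HPLC run + NMR block for 100, with 10 h left unused.
The 5 h tied up in HPLC run is better spent on electrophysiology block — total rises to 113 (21 h).
Nothing else within 25 h beats 113.

113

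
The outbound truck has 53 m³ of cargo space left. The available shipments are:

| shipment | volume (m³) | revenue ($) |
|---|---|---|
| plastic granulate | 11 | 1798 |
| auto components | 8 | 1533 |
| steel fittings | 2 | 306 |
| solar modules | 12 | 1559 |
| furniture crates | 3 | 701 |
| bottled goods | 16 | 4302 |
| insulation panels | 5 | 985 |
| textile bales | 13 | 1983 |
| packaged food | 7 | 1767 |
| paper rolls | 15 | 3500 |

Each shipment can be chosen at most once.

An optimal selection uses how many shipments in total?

The maximum revenue within 53 m³ is 12393.
One optimal bundle: auto components + steel fittings + bottled goods + insulation panels + packaged food + paper rolls (53 m³).
Every optimal selection uses 6 shipments.

6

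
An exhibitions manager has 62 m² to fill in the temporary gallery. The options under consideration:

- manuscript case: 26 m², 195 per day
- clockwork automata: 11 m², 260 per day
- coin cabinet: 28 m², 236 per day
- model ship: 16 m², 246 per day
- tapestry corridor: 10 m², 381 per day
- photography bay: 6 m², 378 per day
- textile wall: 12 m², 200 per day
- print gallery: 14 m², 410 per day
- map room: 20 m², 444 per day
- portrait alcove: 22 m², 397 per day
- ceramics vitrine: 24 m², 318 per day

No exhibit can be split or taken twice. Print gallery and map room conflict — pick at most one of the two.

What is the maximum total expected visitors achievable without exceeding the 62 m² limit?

By expected visitors per m²: photography bay 63.00, tapestry corridor 38.10, print gallery 29.29 lead.
Taking clockwork automata + model ship + tapestry corridor + photography bay + print gallery: 57 m² used, 1675 in expected visitors.

1675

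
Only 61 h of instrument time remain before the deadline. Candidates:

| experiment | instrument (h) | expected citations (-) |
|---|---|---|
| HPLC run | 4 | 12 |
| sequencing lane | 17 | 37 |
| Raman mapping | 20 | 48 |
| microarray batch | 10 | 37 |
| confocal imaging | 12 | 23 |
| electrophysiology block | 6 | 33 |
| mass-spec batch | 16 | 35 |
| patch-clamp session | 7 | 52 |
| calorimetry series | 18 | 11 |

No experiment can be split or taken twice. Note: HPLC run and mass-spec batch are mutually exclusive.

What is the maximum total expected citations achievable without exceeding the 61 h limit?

By expected citations per h: patch-clamp session 7.43, electrophysiology block 5.50, microarray batch 3.70, HPLC run 3.00 lead.
A density-first pass picks HPLC run + Raman mapping + microarray batch + confocal imaging + electrophysiology block + patch-clamp session — 205 at 59 h.
The 16 h tied up in HPLC run and confocal imaging is better spent on sequencing lane — total rises to 207 (60 h).
Every other selection either busts 61 h or breaks a pairing rule or fails to beat 207.

207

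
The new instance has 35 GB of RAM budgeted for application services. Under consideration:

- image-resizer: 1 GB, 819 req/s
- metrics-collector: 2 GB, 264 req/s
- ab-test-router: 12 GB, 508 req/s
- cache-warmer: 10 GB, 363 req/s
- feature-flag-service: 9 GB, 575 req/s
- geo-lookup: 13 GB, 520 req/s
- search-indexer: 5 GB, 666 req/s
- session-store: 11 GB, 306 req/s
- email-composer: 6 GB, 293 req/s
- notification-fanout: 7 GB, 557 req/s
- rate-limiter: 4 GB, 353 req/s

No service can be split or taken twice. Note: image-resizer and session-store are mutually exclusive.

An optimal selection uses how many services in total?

Optimal total is 3527.
image-resizer + metrics-collector + feature-flag-service + search-indexer + email-composer + notification-fanout + rate-limiter hits 3527 at 34 GB.
Any selection reaching 3527 contains exactly 7 services.

7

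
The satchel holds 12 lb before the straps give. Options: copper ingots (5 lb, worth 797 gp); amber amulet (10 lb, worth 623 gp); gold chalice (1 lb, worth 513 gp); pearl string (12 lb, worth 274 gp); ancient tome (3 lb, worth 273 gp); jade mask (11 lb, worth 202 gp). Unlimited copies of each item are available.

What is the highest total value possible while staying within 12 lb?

6156

By value per lb: gold chalice 513.00, copper ingots 159.40, ancient tome 91.00 lead.
Best packing: 12×gold chalice — 12 lb, 6156 total.
Every other selection either busts 12 lb or fails to beat 6156.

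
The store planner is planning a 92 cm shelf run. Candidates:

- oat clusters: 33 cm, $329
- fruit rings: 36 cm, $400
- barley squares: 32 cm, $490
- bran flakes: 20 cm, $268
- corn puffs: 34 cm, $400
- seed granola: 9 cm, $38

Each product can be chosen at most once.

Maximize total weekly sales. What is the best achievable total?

1158

Taking fruit rings + barley squares + bran flakes: 88 cm used, 1158 in weekly sales.
Barley squares + bran flakes + corn puffs matches that 1158 at 86 cm; no feasible combination exceeds it.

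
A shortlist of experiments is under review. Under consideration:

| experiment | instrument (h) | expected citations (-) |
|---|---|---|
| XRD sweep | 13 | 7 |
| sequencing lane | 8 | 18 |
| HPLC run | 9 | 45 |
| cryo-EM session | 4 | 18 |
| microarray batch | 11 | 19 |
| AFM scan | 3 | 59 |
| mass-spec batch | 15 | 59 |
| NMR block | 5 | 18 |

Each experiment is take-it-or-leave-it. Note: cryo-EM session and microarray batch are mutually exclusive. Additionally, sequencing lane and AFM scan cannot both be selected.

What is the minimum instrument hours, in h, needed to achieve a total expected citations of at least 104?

12

Need the lightest bundle worth ≥ 104.
HPLC run + AFM scan reaches 104 using 12 h.
Below 12 h the best achievable stays under 104.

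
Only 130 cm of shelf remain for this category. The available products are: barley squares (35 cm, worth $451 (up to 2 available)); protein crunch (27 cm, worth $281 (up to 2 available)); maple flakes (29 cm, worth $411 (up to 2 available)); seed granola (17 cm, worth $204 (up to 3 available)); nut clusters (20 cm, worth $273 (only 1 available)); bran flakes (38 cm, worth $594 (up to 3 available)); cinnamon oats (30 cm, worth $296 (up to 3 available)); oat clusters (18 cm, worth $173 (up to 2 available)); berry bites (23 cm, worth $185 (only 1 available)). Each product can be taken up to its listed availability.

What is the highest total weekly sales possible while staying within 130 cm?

1872

Ranking by ratio (weekly sales/cm): bran flakes 15.63, maple flakes 14.17, nut clusters 13.65.
A density-first pass picks 3×bran flakes — 1782 at 114 cm.
Dropping bran flakes frees 38 cm; slotting in maple flakes + nut clusters (49 cm) lifts the total to 1872 at 125 cm.
The spare 5 cm is too small for any remaining product, and no exchange beats 1872.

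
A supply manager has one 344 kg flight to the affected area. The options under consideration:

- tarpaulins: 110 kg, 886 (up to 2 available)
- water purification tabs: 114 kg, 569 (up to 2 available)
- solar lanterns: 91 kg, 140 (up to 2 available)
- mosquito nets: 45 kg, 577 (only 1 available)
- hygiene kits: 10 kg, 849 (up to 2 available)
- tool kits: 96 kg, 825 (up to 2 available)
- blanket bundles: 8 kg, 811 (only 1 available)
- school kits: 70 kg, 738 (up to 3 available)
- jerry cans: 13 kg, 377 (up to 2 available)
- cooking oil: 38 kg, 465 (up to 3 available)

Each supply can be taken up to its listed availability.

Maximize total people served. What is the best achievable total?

6407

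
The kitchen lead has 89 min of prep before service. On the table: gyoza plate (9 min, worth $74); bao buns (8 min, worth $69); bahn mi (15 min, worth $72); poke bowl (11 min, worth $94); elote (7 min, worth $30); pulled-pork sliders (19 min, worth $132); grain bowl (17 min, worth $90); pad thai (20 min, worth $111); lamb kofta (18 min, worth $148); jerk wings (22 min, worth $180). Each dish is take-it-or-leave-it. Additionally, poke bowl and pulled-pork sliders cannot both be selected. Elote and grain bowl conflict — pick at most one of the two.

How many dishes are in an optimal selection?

Best achievable profit is 676.
One optimal bundle: gyoza plate + bao buns + poke bowl + pad thai + lamb kofta + jerk wings (88 min).
Any selection reaching 676 contains exactly 6 dishes.

6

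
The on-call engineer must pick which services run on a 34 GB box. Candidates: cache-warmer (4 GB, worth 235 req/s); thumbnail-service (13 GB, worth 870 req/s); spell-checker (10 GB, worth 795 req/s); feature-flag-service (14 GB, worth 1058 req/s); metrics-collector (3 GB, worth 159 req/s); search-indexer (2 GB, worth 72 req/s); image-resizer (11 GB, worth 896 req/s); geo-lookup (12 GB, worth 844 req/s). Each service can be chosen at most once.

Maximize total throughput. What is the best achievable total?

2561

Taking the top-ratio services first gives spell-checker + image-resizer + geo-lookup for 2535 (33 GB).
Dropping geo-lookup frees 12 GB; slotting in thumbnail-service (13 GB) lifts the total to 2561 at 34 GB.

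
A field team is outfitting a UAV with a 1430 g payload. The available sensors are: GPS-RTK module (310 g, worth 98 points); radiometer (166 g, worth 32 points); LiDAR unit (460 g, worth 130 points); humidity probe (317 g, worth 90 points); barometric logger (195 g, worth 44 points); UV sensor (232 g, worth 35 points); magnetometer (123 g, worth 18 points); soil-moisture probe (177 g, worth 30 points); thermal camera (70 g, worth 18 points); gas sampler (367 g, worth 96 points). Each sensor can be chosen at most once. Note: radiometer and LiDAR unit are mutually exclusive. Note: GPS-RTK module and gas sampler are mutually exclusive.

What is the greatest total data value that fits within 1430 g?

Best packing: GPS-RTK module + LiDAR unit + humidity probe + barometric logger + magnetometer — 1405 g, 380 total.
GPS-RTK module + LiDAR unit + humidity probe + barometric logger + thermal camera (1352 g) also reaches 380 — a tie, but nothing goes higher.

380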